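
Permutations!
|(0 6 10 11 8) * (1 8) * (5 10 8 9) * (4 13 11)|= 21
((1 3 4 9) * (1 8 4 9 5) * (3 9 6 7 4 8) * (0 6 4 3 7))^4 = ((0 6)(1 9 7 3 4 5))^4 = (1 4 7)(3 9 5)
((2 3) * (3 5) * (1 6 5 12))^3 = (1 3)(2 6)(5 12)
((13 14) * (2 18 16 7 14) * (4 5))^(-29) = (2 18 16 7 14 13)(4 5)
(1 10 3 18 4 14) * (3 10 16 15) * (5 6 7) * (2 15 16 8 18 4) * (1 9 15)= [0, 8, 1, 4, 14, 6, 7, 5, 18, 15, 10, 11, 12, 13, 9, 3, 16, 17, 2]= (1 8 18 2)(3 4 14 9 15)(5 6 7)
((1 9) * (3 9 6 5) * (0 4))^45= (9)(0 4)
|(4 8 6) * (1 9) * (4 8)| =2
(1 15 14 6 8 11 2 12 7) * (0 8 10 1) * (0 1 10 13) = (0 8 11 2 12 7 1 15 14 6 13) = [8, 15, 12, 3, 4, 5, 13, 1, 11, 9, 10, 2, 7, 0, 6, 14]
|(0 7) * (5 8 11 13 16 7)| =7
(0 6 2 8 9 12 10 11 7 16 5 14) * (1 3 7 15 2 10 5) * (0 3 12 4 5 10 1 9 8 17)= [6, 12, 17, 7, 5, 14, 1, 16, 8, 4, 11, 15, 10, 13, 3, 2, 9, 0]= (0 6 1 12 10 11 15 2 17)(3 7 16 9 4 5 14)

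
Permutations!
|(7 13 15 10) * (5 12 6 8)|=|(5 12 6 8)(7 13 15 10)|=4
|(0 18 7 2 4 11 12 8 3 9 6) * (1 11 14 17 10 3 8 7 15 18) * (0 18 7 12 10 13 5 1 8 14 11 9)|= 17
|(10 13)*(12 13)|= |(10 12 13)|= 3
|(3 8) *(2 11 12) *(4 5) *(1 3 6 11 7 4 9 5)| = 18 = |(1 3 8 6 11 12 2 7 4)(5 9)|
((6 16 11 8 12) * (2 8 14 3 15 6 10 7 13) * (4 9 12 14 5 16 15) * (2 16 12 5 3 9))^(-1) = ((2 8 14 9 5 12 10 7 13 16 11 3 4)(6 15))^(-1) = (2 4 3 11 16 13 7 10 12 5 9 14 8)(6 15)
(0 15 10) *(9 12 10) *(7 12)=(0 15 9 7 12 10)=[15, 1, 2, 3, 4, 5, 6, 12, 8, 7, 0, 11, 10, 13, 14, 9]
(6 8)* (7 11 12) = (6 8)(7 11 12) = [0, 1, 2, 3, 4, 5, 8, 11, 6, 9, 10, 12, 7]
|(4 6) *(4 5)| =|(4 6 5)| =3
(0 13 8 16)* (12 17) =(0 13 8 16)(12 17) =[13, 1, 2, 3, 4, 5, 6, 7, 16, 9, 10, 11, 17, 8, 14, 15, 0, 12]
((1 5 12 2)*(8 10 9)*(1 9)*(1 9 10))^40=(1 9 2 5 8 10 12)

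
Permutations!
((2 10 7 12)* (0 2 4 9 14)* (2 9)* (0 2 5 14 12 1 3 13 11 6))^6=((0 9 12 4 5 14 2 10 7 1 3 13 11 6))^6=(0 2 11 5 3 12 7)(1 9 10 6 14 13 4)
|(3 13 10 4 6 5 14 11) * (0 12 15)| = |(0 12 15)(3 13 10 4 6 5 14 11)| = 24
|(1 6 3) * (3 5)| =|(1 6 5 3)| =4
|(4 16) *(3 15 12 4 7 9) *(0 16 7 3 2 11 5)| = |(0 16 3 15 12 4 7 9 2 11 5)| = 11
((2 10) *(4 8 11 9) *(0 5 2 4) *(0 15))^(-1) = ((0 5 2 10 4 8 11 9 15))^(-1) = (0 15 9 11 8 4 10 2 5)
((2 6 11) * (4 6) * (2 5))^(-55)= (11)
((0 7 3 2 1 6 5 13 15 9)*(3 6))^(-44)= (0 15 5 7 9 13 6)(1 3 2)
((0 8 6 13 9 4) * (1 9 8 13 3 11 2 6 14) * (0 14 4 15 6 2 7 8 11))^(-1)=(0 3 6 15 9 1 14 4 8 7 11 13)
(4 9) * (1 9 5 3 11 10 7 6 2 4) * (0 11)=(0 11 10 7 6 2 4 5 3)(1 9)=[11, 9, 4, 0, 5, 3, 2, 6, 8, 1, 7, 10]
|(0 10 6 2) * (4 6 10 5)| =5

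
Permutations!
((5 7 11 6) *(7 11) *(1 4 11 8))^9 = ((1 4 11 6 5 8))^9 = (1 6)(4 5)(8 11)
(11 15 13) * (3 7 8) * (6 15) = [0, 1, 2, 7, 4, 5, 15, 8, 3, 9, 10, 6, 12, 11, 14, 13] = (3 7 8)(6 15 13 11)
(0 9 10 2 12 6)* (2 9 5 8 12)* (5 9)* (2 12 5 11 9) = [2, 1, 12, 3, 4, 8, 0, 7, 5, 10, 11, 9, 6] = (0 2 12 6)(5 8)(9 10 11)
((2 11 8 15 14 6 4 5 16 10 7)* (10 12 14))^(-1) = ((2 11 8 15 10 7)(4 5 16 12 14 6))^(-1) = (2 7 10 15 8 11)(4 6 14 12 16 5)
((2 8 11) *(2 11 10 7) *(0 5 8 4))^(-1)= ((11)(0 5 8 10 7 2 4))^(-1)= (11)(0 4 2 7 10 8 5)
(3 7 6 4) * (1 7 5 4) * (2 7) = (1 2 7 6)(3 5 4) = [0, 2, 7, 5, 3, 4, 1, 6]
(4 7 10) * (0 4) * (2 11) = [4, 1, 11, 3, 7, 5, 6, 10, 8, 9, 0, 2] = (0 4 7 10)(2 11)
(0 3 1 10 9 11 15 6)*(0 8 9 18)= (0 3 1 10 18)(6 8 9 11 15)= [3, 10, 2, 1, 4, 5, 8, 7, 9, 11, 18, 15, 12, 13, 14, 6, 16, 17, 0]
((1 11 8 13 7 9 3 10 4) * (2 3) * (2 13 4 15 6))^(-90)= ((1 11 8 4)(2 3 10 15 6)(7 9 13))^(-90)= (15)(1 8)(4 11)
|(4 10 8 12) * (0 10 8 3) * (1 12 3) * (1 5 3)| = 4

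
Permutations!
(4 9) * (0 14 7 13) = (0 14 7 13)(4 9) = [14, 1, 2, 3, 9, 5, 6, 13, 8, 4, 10, 11, 12, 0, 7]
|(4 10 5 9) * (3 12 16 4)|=7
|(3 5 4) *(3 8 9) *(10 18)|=|(3 5 4 8 9)(10 18)|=10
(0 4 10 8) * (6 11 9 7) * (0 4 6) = (0 6 11 9 7)(4 10 8) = [6, 1, 2, 3, 10, 5, 11, 0, 4, 7, 8, 9]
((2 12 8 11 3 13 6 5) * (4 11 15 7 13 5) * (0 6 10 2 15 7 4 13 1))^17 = ((0 6 13 10 2 12 8 7 1)(3 5 15 4 11))^17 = (0 1 7 8 12 2 10 13 6)(3 15 11 5 4)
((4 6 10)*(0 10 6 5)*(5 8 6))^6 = ((0 10 4 8 6 5))^6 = (10)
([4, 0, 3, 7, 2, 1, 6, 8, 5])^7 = (0 1 5 8 7 3 2 4)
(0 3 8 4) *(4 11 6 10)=[3, 1, 2, 8, 0, 5, 10, 7, 11, 9, 4, 6]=(0 3 8 11 6 10 4)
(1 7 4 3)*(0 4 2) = (0 4 3 1 7 2) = [4, 7, 0, 1, 3, 5, 6, 2]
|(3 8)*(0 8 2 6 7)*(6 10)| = |(0 8 3 2 10 6 7)| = 7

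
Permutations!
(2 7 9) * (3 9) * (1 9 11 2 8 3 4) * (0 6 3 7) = (0 6 3 11 2)(1 9 8 7 4) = [6, 9, 0, 11, 1, 5, 3, 4, 7, 8, 10, 2]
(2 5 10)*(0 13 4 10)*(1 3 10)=(0 13 4 1 3 10 2 5)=[13, 3, 5, 10, 1, 0, 6, 7, 8, 9, 2, 11, 12, 4]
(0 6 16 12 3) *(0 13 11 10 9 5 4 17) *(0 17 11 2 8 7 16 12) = [6, 1, 8, 13, 11, 4, 12, 16, 7, 5, 9, 10, 3, 2, 14, 15, 0, 17] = (17)(0 6 12 3 13 2 8 7 16)(4 11 10 9 5)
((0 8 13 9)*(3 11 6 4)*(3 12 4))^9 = ((0 8 13 9)(3 11 6)(4 12))^9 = (0 8 13 9)(4 12)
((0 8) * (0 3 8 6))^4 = ((0 6)(3 8))^4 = (8)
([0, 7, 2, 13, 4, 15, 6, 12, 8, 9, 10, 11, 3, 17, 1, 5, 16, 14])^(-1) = (1 14 17 13 3 12 7)(5 15)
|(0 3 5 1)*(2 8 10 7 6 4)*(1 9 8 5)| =24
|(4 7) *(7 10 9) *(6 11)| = 4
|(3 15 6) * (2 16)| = 6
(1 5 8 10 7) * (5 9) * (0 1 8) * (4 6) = (0 1 9 5)(4 6)(7 8 10) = [1, 9, 2, 3, 6, 0, 4, 8, 10, 5, 7]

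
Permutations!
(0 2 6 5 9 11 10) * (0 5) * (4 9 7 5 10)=[2, 1, 6, 3, 9, 7, 0, 5, 8, 11, 10, 4]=(0 2 6)(4 9 11)(5 7)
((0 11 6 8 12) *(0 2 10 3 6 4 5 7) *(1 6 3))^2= ((0 11 4 5 7)(1 6 8 12 2 10))^2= (0 4 7 11 5)(1 8 2)(6 12 10)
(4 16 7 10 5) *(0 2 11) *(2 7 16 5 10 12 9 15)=[7, 1, 11, 3, 5, 4, 6, 12, 8, 15, 10, 0, 9, 13, 14, 2, 16]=(16)(0 7 12 9 15 2 11)(4 5)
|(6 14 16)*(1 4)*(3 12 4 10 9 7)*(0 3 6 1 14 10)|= |(0 3 12 4 14 16 1)(6 10 9 7)|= 28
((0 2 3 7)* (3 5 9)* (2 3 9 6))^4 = ((9)(0 3 7)(2 5 6))^4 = (9)(0 3 7)(2 5 6)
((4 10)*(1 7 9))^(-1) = ((1 7 9)(4 10))^(-1) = (1 9 7)(4 10)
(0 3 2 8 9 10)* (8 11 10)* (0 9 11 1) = (0 3 2 1)(8 11 10 9) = [3, 0, 1, 2, 4, 5, 6, 7, 11, 8, 9, 10]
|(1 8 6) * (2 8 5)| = |(1 5 2 8 6)| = 5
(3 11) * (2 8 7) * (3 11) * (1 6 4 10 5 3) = (11)(1 6 4 10 5 3)(2 8 7) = [0, 6, 8, 1, 10, 3, 4, 2, 7, 9, 5, 11]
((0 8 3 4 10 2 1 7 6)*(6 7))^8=(10)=((0 8 3 4 10 2 1 6))^8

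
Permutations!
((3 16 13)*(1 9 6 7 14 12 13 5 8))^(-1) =((1 9 6 7 14 12 13 3 16 5 8))^(-1) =(1 8 5 16 3 13 12 14 7 6 9)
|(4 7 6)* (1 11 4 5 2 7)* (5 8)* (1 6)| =8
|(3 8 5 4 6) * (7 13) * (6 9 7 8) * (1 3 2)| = |(1 3 6 2)(4 9 7 13 8 5)| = 12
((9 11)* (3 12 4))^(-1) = (3 4 12)(9 11)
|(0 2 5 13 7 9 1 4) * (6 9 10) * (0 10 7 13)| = 15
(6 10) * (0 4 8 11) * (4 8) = [8, 1, 2, 3, 4, 5, 10, 7, 11, 9, 6, 0] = (0 8 11)(6 10)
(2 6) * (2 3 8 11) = [0, 1, 6, 8, 4, 5, 3, 7, 11, 9, 10, 2] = (2 6 3 8 11)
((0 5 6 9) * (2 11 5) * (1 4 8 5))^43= (0 6 8 1 2 9 5 4 11)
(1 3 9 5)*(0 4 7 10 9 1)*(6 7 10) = (0 4 10 9 5)(1 3)(6 7) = [4, 3, 2, 1, 10, 0, 7, 6, 8, 5, 9]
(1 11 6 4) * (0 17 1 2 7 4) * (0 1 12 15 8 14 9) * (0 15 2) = (0 17 12 2 7 4)(1 11 6)(8 14 9 15) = [17, 11, 7, 3, 0, 5, 1, 4, 14, 15, 10, 6, 2, 13, 9, 8, 16, 12]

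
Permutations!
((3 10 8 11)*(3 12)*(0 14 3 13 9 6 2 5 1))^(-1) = ((0 14 3 10 8 11 12 13 9 6 2 5 1))^(-1) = (0 1 5 2 6 9 13 12 11 8 10 3 14)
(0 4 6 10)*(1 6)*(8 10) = (0 4 1 6 8 10) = [4, 6, 2, 3, 1, 5, 8, 7, 10, 9, 0]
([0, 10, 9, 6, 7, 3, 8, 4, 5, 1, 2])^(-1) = [0, 9, 10, 5, 7, 8, 3, 4, 6, 2, 1]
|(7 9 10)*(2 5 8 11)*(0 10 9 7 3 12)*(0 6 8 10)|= |(2 5 10 3 12 6 8 11)|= 8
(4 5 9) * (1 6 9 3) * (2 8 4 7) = [0, 6, 8, 1, 5, 3, 9, 2, 4, 7] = (1 6 9 7 2 8 4 5 3)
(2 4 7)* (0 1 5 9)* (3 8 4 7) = (0 1 5 9)(2 7)(3 8 4) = [1, 5, 7, 8, 3, 9, 6, 2, 4, 0]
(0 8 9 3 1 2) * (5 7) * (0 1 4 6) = [8, 2, 1, 4, 6, 7, 0, 5, 9, 3] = (0 8 9 3 4 6)(1 2)(5 7)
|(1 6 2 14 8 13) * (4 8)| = 7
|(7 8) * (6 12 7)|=4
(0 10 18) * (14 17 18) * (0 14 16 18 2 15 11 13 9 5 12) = (0 10 16 18 14 17 2 15 11 13 9 5 12) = [10, 1, 15, 3, 4, 12, 6, 7, 8, 5, 16, 13, 0, 9, 17, 11, 18, 2, 14]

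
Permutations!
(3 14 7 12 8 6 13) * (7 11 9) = (3 14 11 9 7 12 8 6 13) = [0, 1, 2, 14, 4, 5, 13, 12, 6, 7, 10, 9, 8, 3, 11]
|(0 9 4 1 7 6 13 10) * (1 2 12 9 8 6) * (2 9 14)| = 30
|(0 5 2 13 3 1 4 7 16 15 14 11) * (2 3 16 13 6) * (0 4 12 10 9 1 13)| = |(0 5 3 13 16 15 14 11 4 7)(1 12 10 9)(2 6)| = 20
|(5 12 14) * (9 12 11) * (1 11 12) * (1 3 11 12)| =12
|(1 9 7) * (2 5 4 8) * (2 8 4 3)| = 3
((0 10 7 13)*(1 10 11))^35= ((0 11 1 10 7 13))^35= (0 13 7 10 1 11)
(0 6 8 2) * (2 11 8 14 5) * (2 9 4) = (0 6 14 5 9 4 2)(8 11) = [6, 1, 0, 3, 2, 9, 14, 7, 11, 4, 10, 8, 12, 13, 5]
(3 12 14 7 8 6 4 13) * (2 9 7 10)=(2 9 7 8 6 4 13 3 12 14 10)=[0, 1, 9, 12, 13, 5, 4, 8, 6, 7, 2, 11, 14, 3, 10]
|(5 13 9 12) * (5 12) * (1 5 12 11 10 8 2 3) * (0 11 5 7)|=8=|(0 11 10 8 2 3 1 7)(5 13 9 12)|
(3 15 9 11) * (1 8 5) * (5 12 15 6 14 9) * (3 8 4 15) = (1 4 15 5)(3 6 14 9 11 8 12) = [0, 4, 2, 6, 15, 1, 14, 7, 12, 11, 10, 8, 3, 13, 9, 5]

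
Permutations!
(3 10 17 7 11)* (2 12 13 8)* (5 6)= (2 12 13 8)(3 10 17 7 11)(5 6)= [0, 1, 12, 10, 4, 6, 5, 11, 2, 9, 17, 3, 13, 8, 14, 15, 16, 7]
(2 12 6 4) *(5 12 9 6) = (2 9 6 4)(5 12) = [0, 1, 9, 3, 2, 12, 4, 7, 8, 6, 10, 11, 5]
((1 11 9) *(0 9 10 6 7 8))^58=(0 1 10 7)(6 8 9 11)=((0 9 1 11 10 6 7 8))^58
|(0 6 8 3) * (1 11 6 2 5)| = |(0 2 5 1 11 6 8 3)| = 8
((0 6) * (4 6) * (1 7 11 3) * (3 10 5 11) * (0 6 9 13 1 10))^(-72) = (0 5 3 1 9)(4 11 10 7 13)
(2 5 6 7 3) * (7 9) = [0, 1, 5, 2, 4, 6, 9, 3, 8, 7] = (2 5 6 9 7 3)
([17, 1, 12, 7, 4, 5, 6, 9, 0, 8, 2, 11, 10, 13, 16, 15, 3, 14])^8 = (17)(2 10 12)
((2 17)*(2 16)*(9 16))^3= ((2 17 9 16))^3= (2 16 9 17)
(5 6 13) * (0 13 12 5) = (0 13)(5 6 12) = [13, 1, 2, 3, 4, 6, 12, 7, 8, 9, 10, 11, 5, 0]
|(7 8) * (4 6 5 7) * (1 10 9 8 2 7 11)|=8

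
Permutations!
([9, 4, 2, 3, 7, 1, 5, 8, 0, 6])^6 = [7, 6, 2, 3, 5, 9, 0, 1, 4, 8]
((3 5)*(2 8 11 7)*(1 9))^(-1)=(1 9)(2 7 11 8)(3 5)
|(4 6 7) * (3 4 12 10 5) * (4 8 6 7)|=|(3 8 6 4 7 12 10 5)|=8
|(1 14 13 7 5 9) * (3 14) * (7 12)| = |(1 3 14 13 12 7 5 9)| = 8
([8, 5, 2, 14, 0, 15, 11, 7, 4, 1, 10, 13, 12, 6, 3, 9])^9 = [0, 5, 2, 14, 4, 15, 6, 7, 8, 1, 10, 11, 12, 13, 3, 9]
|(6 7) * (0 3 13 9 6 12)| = 7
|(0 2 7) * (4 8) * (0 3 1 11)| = 6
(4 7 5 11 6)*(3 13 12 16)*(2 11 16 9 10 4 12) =(2 11 6 12 9 10 4 7 5 16 3 13) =[0, 1, 11, 13, 7, 16, 12, 5, 8, 10, 4, 6, 9, 2, 14, 15, 3]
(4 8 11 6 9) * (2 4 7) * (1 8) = [0, 8, 4, 3, 1, 5, 9, 2, 11, 7, 10, 6] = (1 8 11 6 9 7 2 4)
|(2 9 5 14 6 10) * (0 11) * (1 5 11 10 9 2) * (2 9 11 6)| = 9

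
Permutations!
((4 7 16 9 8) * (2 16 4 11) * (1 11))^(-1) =(1 8 9 16 2 11)(4 7)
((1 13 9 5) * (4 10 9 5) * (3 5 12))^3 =(1 3 13 5 12)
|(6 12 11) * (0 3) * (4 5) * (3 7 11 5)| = 8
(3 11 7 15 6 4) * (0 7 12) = (0 7 15 6 4 3 11 12) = [7, 1, 2, 11, 3, 5, 4, 15, 8, 9, 10, 12, 0, 13, 14, 6]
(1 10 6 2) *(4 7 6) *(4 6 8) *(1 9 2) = (1 10 6)(2 9)(4 7 8) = [0, 10, 9, 3, 7, 5, 1, 8, 4, 2, 6]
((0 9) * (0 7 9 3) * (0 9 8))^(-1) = (0 8 7 9 3)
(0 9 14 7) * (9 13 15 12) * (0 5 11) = [13, 1, 2, 3, 4, 11, 6, 5, 8, 14, 10, 0, 9, 15, 7, 12] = (0 13 15 12 9 14 7 5 11)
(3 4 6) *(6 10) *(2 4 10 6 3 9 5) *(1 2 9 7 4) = (1 2)(3 10)(4 6 7)(5 9) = [0, 2, 1, 10, 6, 9, 7, 4, 8, 5, 3]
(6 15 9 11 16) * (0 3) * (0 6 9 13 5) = (0 3 6 15 13 5)(9 11 16) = [3, 1, 2, 6, 4, 0, 15, 7, 8, 11, 10, 16, 12, 5, 14, 13, 9]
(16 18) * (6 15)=[0, 1, 2, 3, 4, 5, 15, 7, 8, 9, 10, 11, 12, 13, 14, 6, 18, 17, 16]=(6 15)(16 18)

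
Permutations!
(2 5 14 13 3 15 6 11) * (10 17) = (2 5 14 13 3 15 6 11)(10 17) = [0, 1, 5, 15, 4, 14, 11, 7, 8, 9, 17, 2, 12, 3, 13, 6, 16, 10]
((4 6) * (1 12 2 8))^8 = ((1 12 2 8)(4 6))^8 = (12)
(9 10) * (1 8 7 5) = (1 8 7 5)(9 10) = [0, 8, 2, 3, 4, 1, 6, 5, 7, 10, 9]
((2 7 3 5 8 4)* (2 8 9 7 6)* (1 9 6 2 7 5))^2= ((1 9 5 6 7 3)(4 8))^2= (1 5 7)(3 9 6)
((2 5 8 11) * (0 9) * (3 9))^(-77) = (0 3 9)(2 11 8 5)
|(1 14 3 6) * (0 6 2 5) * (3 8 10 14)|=|(0 6 1 3 2 5)(8 10 14)|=6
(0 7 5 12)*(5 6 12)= (0 7 6 12)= [7, 1, 2, 3, 4, 5, 12, 6, 8, 9, 10, 11, 0]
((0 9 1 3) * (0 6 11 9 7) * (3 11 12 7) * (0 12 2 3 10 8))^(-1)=(0 8 10)(1 9 11)(2 6 3)(7 12)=((0 10 8)(1 11 9)(2 3 6)(7 12))^(-1)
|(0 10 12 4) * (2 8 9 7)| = |(0 10 12 4)(2 8 9 7)| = 4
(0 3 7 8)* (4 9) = [3, 1, 2, 7, 9, 5, 6, 8, 0, 4] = (0 3 7 8)(4 9)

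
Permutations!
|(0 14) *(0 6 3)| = |(0 14 6 3)| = 4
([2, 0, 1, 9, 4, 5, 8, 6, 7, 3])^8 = (9)(0 1 2)(6 7 8)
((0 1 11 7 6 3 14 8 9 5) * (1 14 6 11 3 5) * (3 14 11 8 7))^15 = ((0 11 3 6 5)(1 14 7 8 9))^15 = (14)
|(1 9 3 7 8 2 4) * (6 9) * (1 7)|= |(1 6 9 3)(2 4 7 8)|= 4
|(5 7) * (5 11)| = |(5 7 11)| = 3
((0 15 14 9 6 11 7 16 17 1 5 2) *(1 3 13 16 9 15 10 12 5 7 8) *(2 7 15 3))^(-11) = (0 6 3 10 11 13 12 8 16 5 1 17 7 15 2 9 14)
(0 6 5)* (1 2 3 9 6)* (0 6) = (0 1 2 3 9)(5 6) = [1, 2, 3, 9, 4, 6, 5, 7, 8, 0]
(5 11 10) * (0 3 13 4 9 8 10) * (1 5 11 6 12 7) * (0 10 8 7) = [3, 5, 2, 13, 9, 6, 12, 1, 8, 7, 11, 10, 0, 4] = (0 3 13 4 9 7 1 5 6 12)(10 11)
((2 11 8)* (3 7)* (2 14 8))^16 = (14)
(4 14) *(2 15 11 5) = (2 15 11 5)(4 14) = [0, 1, 15, 3, 14, 2, 6, 7, 8, 9, 10, 5, 12, 13, 4, 11]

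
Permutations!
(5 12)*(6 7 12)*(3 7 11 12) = (3 7)(5 6 11 12) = [0, 1, 2, 7, 4, 6, 11, 3, 8, 9, 10, 12, 5]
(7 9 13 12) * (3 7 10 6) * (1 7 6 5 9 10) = (1 7 10 5 9 13 12)(3 6) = [0, 7, 2, 6, 4, 9, 3, 10, 8, 13, 5, 11, 1, 12]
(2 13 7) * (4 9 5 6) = (2 13 7)(4 9 5 6) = [0, 1, 13, 3, 9, 6, 4, 2, 8, 5, 10, 11, 12, 7]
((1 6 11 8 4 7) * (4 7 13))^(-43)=((1 6 11 8 7)(4 13))^(-43)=(1 11 7 6 8)(4 13)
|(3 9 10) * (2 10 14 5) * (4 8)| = |(2 10 3 9 14 5)(4 8)| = 6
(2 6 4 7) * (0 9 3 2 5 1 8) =[9, 8, 6, 2, 7, 1, 4, 5, 0, 3] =(0 9 3 2 6 4 7 5 1 8)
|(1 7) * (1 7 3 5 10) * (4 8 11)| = 12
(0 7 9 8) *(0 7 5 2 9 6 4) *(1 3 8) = (0 5 2 9 1 3 8 7 6 4) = [5, 3, 9, 8, 0, 2, 4, 6, 7, 1]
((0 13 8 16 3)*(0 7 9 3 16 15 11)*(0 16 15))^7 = ((0 13 8)(3 7 9)(11 16 15))^7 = (0 13 8)(3 7 9)(11 16 15)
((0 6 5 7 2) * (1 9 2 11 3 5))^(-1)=(0 2 9 1 6)(3 11 7 5)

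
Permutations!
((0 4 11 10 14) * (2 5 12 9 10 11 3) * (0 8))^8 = ((0 4 3 2 5 12 9 10 14 8))^8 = (0 14 9 5 3)(2 4 8 10 12)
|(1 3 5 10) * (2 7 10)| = 6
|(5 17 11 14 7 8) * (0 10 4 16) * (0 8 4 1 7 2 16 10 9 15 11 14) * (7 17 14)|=|(0 9 15 11)(1 17 7 4 10)(2 16 8 5 14)|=20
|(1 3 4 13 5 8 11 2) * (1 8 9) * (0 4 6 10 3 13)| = |(0 4)(1 13 5 9)(2 8 11)(3 6 10)| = 12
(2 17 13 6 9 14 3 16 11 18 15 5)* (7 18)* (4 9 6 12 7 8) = (2 17 13 12 7 18 15 5)(3 16 11 8 4 9 14) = [0, 1, 17, 16, 9, 2, 6, 18, 4, 14, 10, 8, 7, 12, 3, 5, 11, 13, 15]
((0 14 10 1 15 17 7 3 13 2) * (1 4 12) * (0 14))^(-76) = (1 15 17 7 3 13 2 14 10 4 12)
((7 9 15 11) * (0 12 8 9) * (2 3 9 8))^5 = ((0 12 2 3 9 15 11 7))^5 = (0 15 2 7 9 12 11 3)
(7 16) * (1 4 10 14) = (1 4 10 14)(7 16) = [0, 4, 2, 3, 10, 5, 6, 16, 8, 9, 14, 11, 12, 13, 1, 15, 7]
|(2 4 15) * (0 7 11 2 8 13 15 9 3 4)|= |(0 7 11 2)(3 4 9)(8 13 15)|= 12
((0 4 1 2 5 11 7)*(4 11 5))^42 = (11)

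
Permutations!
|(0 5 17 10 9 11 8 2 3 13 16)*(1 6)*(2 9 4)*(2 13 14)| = |(0 5 17 10 4 13 16)(1 6)(2 3 14)(8 9 11)| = 42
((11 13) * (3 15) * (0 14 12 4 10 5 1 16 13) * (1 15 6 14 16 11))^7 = (0 13 11 16 1)(3 15 5 10 4 12 14 6)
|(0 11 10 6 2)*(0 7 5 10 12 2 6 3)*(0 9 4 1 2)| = |(0 11 12)(1 2 7 5 10 3 9 4)| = 24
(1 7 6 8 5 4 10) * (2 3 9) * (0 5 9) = (0 5 4 10 1 7 6 8 9 2 3) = [5, 7, 3, 0, 10, 4, 8, 6, 9, 2, 1]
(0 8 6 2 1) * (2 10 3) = [8, 0, 1, 2, 4, 5, 10, 7, 6, 9, 3] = (0 8 6 10 3 2 1)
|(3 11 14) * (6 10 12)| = |(3 11 14)(6 10 12)| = 3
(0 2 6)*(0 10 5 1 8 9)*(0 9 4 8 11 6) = (0 2)(1 11 6 10 5)(4 8) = [2, 11, 0, 3, 8, 1, 10, 7, 4, 9, 5, 6]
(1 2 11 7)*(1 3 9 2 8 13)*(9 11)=(1 8 13)(2 9)(3 11 7)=[0, 8, 9, 11, 4, 5, 6, 3, 13, 2, 10, 7, 12, 1]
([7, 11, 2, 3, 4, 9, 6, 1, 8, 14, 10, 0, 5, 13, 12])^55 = (0 11 1 7)(5 12 14 9)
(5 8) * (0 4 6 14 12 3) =(0 4 6 14 12 3)(5 8) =[4, 1, 2, 0, 6, 8, 14, 7, 5, 9, 10, 11, 3, 13, 12]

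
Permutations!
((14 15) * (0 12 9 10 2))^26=((0 12 9 10 2)(14 15))^26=(15)(0 12 9 10 2)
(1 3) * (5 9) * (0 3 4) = (0 3 1 4)(5 9) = [3, 4, 2, 1, 0, 9, 6, 7, 8, 5]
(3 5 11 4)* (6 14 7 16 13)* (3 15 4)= (3 5 11)(4 15)(6 14 7 16 13)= [0, 1, 2, 5, 15, 11, 14, 16, 8, 9, 10, 3, 12, 6, 7, 4, 13]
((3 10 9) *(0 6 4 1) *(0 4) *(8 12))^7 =((0 6)(1 4)(3 10 9)(8 12))^7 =(0 6)(1 4)(3 10 9)(8 12)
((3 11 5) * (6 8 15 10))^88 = (15)(3 11 5)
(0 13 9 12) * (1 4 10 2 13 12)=(0 12)(1 4 10 2 13 9)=[12, 4, 13, 3, 10, 5, 6, 7, 8, 1, 2, 11, 0, 9]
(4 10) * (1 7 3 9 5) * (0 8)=(0 8)(1 7 3 9 5)(4 10)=[8, 7, 2, 9, 10, 1, 6, 3, 0, 5, 4]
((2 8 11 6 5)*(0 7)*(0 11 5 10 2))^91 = (0 6 8 7 10 5 11 2)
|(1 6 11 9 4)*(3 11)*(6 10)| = |(1 10 6 3 11 9 4)| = 7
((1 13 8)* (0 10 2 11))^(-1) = ((0 10 2 11)(1 13 8))^(-1) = (0 11 2 10)(1 8 13)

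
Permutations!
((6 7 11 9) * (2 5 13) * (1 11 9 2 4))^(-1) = ((1 11 2 5 13 4)(6 7 9))^(-1) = (1 4 13 5 2 11)(6 9 7)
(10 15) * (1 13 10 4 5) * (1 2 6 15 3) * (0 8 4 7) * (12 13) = (0 8 4 5 2 6 15 7)(1 12 13 10 3) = [8, 12, 6, 1, 5, 2, 15, 0, 4, 9, 3, 11, 13, 10, 14, 7]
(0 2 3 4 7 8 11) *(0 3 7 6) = (0 2 7 8 11 3 4 6) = [2, 1, 7, 4, 6, 5, 0, 8, 11, 9, 10, 3]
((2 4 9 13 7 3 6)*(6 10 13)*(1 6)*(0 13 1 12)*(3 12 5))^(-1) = (0 12 7 13)(1 10 3 5 9 4 2 6)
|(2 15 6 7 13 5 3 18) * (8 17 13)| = |(2 15 6 7 8 17 13 5 3 18)| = 10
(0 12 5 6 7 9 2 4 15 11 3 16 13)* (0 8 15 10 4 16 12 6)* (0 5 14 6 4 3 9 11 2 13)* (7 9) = (0 4 10 3 12 14 6 9 13 8 15 2 16)(7 11) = [4, 1, 16, 12, 10, 5, 9, 11, 15, 13, 3, 7, 14, 8, 6, 2, 0]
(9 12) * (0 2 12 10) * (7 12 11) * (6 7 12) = (0 2 11 12 9 10)(6 7) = [2, 1, 11, 3, 4, 5, 7, 6, 8, 10, 0, 12, 9]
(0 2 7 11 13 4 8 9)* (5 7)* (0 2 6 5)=(0 6 5 7 11 13 4 8 9 2)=[6, 1, 0, 3, 8, 7, 5, 11, 9, 2, 10, 13, 12, 4]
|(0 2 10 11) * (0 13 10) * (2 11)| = |(0 11 13 10 2)| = 5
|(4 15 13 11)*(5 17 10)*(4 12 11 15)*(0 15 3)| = |(0 15 13 3)(5 17 10)(11 12)| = 12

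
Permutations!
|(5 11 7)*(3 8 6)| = |(3 8 6)(5 11 7)| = 3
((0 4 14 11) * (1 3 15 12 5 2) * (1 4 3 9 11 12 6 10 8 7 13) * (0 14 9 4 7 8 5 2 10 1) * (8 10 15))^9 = (0 9 8 14 5 2 6 13 4 3 11 10 12 15 7 1)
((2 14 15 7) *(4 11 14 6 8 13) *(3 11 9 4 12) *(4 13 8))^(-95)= ((2 6 4 9 13 12 3 11 14 15 7))^(-95)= (2 13 14 6 12 15 4 3 7 9 11)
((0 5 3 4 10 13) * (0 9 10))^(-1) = ((0 5 3 4)(9 10 13))^(-1) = (0 4 3 5)(9 13 10)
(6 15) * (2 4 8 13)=[0, 1, 4, 3, 8, 5, 15, 7, 13, 9, 10, 11, 12, 2, 14, 6]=(2 4 8 13)(6 15)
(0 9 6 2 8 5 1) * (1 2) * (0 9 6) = (0 6 1 9)(2 8 5) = [6, 9, 8, 3, 4, 2, 1, 7, 5, 0]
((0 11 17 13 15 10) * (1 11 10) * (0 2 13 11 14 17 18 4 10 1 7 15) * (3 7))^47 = ((0 1 14 17 11 18 4 10 2 13)(3 7 15))^47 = (0 10 11 1 2 18 14 13 4 17)(3 15 7)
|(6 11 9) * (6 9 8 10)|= |(6 11 8 10)|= 4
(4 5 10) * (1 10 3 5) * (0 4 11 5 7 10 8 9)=(0 4 1 8 9)(3 7 10 11 5)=[4, 8, 2, 7, 1, 3, 6, 10, 9, 0, 11, 5]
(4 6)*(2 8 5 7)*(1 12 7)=(1 12 7 2 8 5)(4 6)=[0, 12, 8, 3, 6, 1, 4, 2, 5, 9, 10, 11, 7]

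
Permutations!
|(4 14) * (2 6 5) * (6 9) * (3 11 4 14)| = |(14)(2 9 6 5)(3 11 4)| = 12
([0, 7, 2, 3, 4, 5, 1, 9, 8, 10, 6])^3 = [0, 10, 2, 3, 4, 5, 9, 6, 8, 1, 7]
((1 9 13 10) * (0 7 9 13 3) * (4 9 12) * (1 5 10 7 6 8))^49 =(0 3 9 4 12 7 13 1 8 6)(5 10) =((0 6 8 1 13 7 12 4 9 3)(5 10))^49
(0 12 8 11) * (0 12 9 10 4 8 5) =[9, 1, 2, 3, 8, 0, 6, 7, 11, 10, 4, 12, 5] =(0 9 10 4 8 11 12 5)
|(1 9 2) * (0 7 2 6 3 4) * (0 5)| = |(0 7 2 1 9 6 3 4 5)| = 9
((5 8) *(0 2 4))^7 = (0 2 4)(5 8) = ((0 2 4)(5 8))^7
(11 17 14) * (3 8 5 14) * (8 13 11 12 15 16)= (3 13 11 17)(5 14 12 15 16 8)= [0, 1, 2, 13, 4, 14, 6, 7, 5, 9, 10, 17, 15, 11, 12, 16, 8, 3]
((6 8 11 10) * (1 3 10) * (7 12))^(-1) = ((1 3 10 6 8 11)(7 12))^(-1) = (1 11 8 6 10 3)(7 12)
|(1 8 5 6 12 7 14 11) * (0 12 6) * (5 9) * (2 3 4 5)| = 12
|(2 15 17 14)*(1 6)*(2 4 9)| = 6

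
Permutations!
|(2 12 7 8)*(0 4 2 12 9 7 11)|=8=|(0 4 2 9 7 8 12 11)|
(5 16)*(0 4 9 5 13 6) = (0 4 9 5 16 13 6) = [4, 1, 2, 3, 9, 16, 0, 7, 8, 5, 10, 11, 12, 6, 14, 15, 13]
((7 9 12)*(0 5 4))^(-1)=((0 5 4)(7 9 12))^(-1)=(0 4 5)(7 12 9)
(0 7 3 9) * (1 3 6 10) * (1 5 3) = [7, 1, 2, 9, 4, 3, 10, 6, 8, 0, 5] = (0 7 6 10 5 3 9)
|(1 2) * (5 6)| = |(1 2)(5 6)| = 2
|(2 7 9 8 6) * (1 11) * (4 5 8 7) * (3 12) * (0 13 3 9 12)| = |(0 13 3)(1 11)(2 4 5 8 6)(7 12 9)| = 30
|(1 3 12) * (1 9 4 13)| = |(1 3 12 9 4 13)| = 6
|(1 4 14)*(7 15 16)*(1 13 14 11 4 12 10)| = 6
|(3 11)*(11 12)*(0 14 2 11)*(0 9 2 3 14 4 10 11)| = |(0 4 10 11 14 3 12 9 2)| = 9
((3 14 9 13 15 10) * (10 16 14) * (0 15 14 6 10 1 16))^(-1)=((0 15)(1 16 6 10 3)(9 13 14))^(-1)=(0 15)(1 3 10 6 16)(9 14 13)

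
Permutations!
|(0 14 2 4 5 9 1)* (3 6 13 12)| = |(0 14 2 4 5 9 1)(3 6 13 12)| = 28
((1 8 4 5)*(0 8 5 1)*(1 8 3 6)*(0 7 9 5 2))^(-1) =(0 2 1 6 3)(4 8)(5 9 7)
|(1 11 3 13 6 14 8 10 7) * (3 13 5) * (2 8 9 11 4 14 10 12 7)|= 12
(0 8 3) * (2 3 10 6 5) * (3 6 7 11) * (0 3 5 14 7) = (0 8 10)(2 6 14 7 11 5) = [8, 1, 6, 3, 4, 2, 14, 11, 10, 9, 0, 5, 12, 13, 7]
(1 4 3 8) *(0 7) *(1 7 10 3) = (0 10 3 8 7)(1 4) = [10, 4, 2, 8, 1, 5, 6, 0, 7, 9, 3]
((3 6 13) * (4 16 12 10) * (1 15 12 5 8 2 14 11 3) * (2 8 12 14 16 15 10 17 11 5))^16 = ((1 10 4 15 14 5 12 17 11 3 6 13)(2 16))^16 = (1 14 11)(3 10 5)(4 12 6)(13 15 17)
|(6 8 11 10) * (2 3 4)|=|(2 3 4)(6 8 11 10)|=12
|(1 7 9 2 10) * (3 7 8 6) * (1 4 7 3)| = |(1 8 6)(2 10 4 7 9)| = 15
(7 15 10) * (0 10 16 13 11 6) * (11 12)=(0 10 7 15 16 13 12 11 6)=[10, 1, 2, 3, 4, 5, 0, 15, 8, 9, 7, 6, 11, 12, 14, 16, 13]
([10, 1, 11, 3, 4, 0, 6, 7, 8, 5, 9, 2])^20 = (11)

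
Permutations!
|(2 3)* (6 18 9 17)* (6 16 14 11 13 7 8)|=|(2 3)(6 18 9 17 16 14 11 13 7 8)|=10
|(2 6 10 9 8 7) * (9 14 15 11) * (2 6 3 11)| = |(2 3 11 9 8 7 6 10 14 15)| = 10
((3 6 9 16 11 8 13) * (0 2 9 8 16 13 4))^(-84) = ((0 2 9 13 3 6 8 4)(11 16))^(-84) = (16)(0 3)(2 6)(4 13)(8 9)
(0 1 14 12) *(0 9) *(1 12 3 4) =(0 12 9)(1 14 3 4) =[12, 14, 2, 4, 1, 5, 6, 7, 8, 0, 10, 11, 9, 13, 3]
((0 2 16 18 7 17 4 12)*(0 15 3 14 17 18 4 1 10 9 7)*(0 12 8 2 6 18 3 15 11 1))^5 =(0 1 14 12 7 6 10 17 11 3 18 9)(2 16 4 8) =((0 6 18 12 11 1 10 9 7 3 14 17)(2 16 4 8))^5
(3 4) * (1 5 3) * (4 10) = (1 5 3 10 4) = [0, 5, 2, 10, 1, 3, 6, 7, 8, 9, 4]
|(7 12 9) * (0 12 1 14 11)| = 7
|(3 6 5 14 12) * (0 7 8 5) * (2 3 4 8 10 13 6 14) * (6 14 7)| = |(0 6)(2 3 7 10 13 14 12 4 8 5)| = 10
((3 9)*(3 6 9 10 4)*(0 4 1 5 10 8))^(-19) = ((0 4 3 8)(1 5 10)(6 9))^(-19) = (0 4 3 8)(1 10 5)(6 9)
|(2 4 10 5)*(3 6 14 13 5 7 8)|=|(2 4 10 7 8 3 6 14 13 5)|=10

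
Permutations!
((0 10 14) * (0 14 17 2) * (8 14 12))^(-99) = (0 10 17 2) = ((0 10 17 2)(8 14 12))^(-99)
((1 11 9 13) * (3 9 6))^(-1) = ((1 11 6 3 9 13))^(-1) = (1 13 9 3 6 11)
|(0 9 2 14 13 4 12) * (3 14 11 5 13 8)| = 24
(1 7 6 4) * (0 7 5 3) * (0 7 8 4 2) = (0 8 4 1 5 3 7 6 2) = [8, 5, 0, 7, 1, 3, 2, 6, 4]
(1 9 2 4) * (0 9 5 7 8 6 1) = (0 9 2 4)(1 5 7 8 6) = [9, 5, 4, 3, 0, 7, 1, 8, 6, 2]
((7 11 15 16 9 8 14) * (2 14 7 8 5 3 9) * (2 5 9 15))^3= (2 7 14 11 8)(3 5 16 15)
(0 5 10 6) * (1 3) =[5, 3, 2, 1, 4, 10, 0, 7, 8, 9, 6] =(0 5 10 6)(1 3)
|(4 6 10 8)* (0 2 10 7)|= 7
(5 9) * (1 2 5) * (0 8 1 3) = (0 8 1 2 5 9 3) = [8, 2, 5, 0, 4, 9, 6, 7, 1, 3]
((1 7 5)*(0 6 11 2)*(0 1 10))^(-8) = (11)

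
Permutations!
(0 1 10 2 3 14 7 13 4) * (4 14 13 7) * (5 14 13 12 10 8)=(0 1 8 5 14 4)(2 3 12 10)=[1, 8, 3, 12, 0, 14, 6, 7, 5, 9, 2, 11, 10, 13, 4]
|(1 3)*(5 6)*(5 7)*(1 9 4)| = |(1 3 9 4)(5 6 7)| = 12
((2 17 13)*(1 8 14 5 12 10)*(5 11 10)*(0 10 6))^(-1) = (0 6 11 14 8 1 10)(2 13 17)(5 12)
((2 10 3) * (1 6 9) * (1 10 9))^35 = ((1 6)(2 9 10 3))^35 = (1 6)(2 3 10 9)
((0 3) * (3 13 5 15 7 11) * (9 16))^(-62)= (16)(0 13 5 15 7 11 3)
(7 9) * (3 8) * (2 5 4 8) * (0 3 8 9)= (0 3 2 5 4 9 7)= [3, 1, 5, 2, 9, 4, 6, 0, 8, 7]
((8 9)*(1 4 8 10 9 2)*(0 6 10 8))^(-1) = ((0 6 10 9 8 2 1 4))^(-1) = (0 4 1 2 8 9 10 6)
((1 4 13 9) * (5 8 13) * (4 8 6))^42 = ((1 8 13 9)(4 5 6))^42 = (1 13)(8 9)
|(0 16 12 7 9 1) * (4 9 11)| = |(0 16 12 7 11 4 9 1)| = 8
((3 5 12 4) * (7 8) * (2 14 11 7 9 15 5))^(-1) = ((2 14 11 7 8 9 15 5 12 4 3))^(-1) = (2 3 4 12 5 15 9 8 7 11 14)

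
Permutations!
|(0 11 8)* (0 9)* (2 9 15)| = 6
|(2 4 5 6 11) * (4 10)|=|(2 10 4 5 6 11)|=6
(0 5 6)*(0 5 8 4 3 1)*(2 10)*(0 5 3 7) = (0 8 4 7)(1 5 6 3)(2 10) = [8, 5, 10, 1, 7, 6, 3, 0, 4, 9, 2]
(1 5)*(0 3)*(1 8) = (0 3)(1 5 8) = [3, 5, 2, 0, 4, 8, 6, 7, 1]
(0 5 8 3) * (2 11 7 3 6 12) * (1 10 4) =(0 5 8 6 12 2 11 7 3)(1 10 4) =[5, 10, 11, 0, 1, 8, 12, 3, 6, 9, 4, 7, 2]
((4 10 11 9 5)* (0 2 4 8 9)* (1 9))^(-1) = ((0 2 4 10 11)(1 9 5 8))^(-1) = (0 11 10 4 2)(1 8 5 9)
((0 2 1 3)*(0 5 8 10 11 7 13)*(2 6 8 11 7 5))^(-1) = (0 13 7 10 8 6)(1 2 3)(5 11)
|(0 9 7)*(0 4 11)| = |(0 9 7 4 11)| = 5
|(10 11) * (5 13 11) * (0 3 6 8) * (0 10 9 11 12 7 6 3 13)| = |(0 13 12 7 6 8 10 5)(9 11)| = 8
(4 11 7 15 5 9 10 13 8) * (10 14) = (4 11 7 15 5 9 14 10 13 8) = [0, 1, 2, 3, 11, 9, 6, 15, 4, 14, 13, 7, 12, 8, 10, 5]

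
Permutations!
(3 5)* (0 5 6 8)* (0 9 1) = (0 5 3 6 8 9 1) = [5, 0, 2, 6, 4, 3, 8, 7, 9, 1]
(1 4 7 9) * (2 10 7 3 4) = (1 2 10 7 9)(3 4) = [0, 2, 10, 4, 3, 5, 6, 9, 8, 1, 7]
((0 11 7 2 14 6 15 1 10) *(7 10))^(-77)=((0 11 10)(1 7 2 14 6 15))^(-77)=(0 11 10)(1 7 2 14 6 15)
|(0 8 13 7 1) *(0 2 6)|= |(0 8 13 7 1 2 6)|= 7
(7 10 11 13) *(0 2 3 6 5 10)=(0 2 3 6 5 10 11 13 7)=[2, 1, 3, 6, 4, 10, 5, 0, 8, 9, 11, 13, 12, 7]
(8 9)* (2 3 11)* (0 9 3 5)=[9, 1, 5, 11, 4, 0, 6, 7, 3, 8, 10, 2]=(0 9 8 3 11 2 5)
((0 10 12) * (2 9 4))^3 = ((0 10 12)(2 9 4))^3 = (12)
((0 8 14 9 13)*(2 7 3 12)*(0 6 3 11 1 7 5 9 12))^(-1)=(0 3 6 13 9 5 2 12 14 8)(1 11 7)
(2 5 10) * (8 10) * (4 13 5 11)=(2 11 4 13 5 8 10)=[0, 1, 11, 3, 13, 8, 6, 7, 10, 9, 2, 4, 12, 5]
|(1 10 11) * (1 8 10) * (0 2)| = 6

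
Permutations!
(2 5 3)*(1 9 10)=(1 9 10)(2 5 3)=[0, 9, 5, 2, 4, 3, 6, 7, 8, 10, 1]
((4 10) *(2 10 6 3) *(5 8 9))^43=(2 6 10 3 4)(5 8 9)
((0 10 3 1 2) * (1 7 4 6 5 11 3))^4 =(3 5 4)(6 7 11)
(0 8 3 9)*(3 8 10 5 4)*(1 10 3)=(0 3 9)(1 10 5 4)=[3, 10, 2, 9, 1, 4, 6, 7, 8, 0, 5]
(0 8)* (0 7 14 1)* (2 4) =(0 8 7 14 1)(2 4) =[8, 0, 4, 3, 2, 5, 6, 14, 7, 9, 10, 11, 12, 13, 1]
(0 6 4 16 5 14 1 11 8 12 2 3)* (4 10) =(0 6 10 4 16 5 14 1 11 8 12 2 3) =[6, 11, 3, 0, 16, 14, 10, 7, 12, 9, 4, 8, 2, 13, 1, 15, 5]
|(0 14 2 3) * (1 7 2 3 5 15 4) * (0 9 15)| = 10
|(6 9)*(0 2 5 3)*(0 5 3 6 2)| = |(2 3 5 6 9)| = 5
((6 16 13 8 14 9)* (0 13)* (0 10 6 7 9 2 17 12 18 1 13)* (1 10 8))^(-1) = (1 13)(2 14 8 16 6 10 18 12 17)(7 9)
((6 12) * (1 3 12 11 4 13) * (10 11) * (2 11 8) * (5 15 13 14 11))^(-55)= ((1 3 12 6 10 8 2 5 15 13)(4 14 11))^(-55)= (1 8)(2 3)(4 11 14)(5 12)(6 15)(10 13)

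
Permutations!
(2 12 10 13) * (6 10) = (2 12 6 10 13) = [0, 1, 12, 3, 4, 5, 10, 7, 8, 9, 13, 11, 6, 2]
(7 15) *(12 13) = (7 15)(12 13) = [0, 1, 2, 3, 4, 5, 6, 15, 8, 9, 10, 11, 13, 12, 14, 7]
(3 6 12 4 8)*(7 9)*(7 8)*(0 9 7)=(0 9 8 3 6 12 4)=[9, 1, 2, 6, 0, 5, 12, 7, 3, 8, 10, 11, 4]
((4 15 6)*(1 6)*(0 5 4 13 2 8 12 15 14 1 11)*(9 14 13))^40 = (0 2 11 13 15 4 12 5 8)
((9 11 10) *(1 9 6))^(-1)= ((1 9 11 10 6))^(-1)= (1 6 10 11 9)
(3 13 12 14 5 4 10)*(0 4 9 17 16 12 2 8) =[4, 1, 8, 13, 10, 9, 6, 7, 0, 17, 3, 11, 14, 2, 5, 15, 12, 16] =(0 4 10 3 13 2 8)(5 9 17 16 12 14)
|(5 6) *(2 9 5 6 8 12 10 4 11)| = 8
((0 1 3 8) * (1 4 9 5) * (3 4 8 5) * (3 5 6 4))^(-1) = ((0 8)(1 3 6 4 9 5))^(-1) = (0 8)(1 5 9 4 6 3)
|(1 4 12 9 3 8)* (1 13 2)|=|(1 4 12 9 3 8 13 2)|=8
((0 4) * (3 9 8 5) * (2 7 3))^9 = (0 4)(2 9)(3 5)(7 8)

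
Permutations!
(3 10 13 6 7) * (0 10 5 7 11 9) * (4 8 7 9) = (0 10 13 6 11 4 8 7 3 5 9) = [10, 1, 2, 5, 8, 9, 11, 3, 7, 0, 13, 4, 12, 6]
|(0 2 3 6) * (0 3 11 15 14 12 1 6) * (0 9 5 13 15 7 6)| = 13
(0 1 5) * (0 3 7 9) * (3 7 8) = [1, 5, 2, 8, 4, 7, 6, 9, 3, 0] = (0 1 5 7 9)(3 8)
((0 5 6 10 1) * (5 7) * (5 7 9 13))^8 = (0 9 13 5 6 10 1)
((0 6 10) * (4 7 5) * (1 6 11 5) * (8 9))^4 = ((0 11 5 4 7 1 6 10)(8 9))^4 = (0 7)(1 11)(4 10)(5 6)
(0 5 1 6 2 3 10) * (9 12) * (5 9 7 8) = (0 9 12 7 8 5 1 6 2 3 10) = [9, 6, 3, 10, 4, 1, 2, 8, 5, 12, 0, 11, 7]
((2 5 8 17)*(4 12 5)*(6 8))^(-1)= (2 17 8 6 5 12 4)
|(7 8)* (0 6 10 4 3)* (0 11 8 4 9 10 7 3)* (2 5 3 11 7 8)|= |(0 6 8 11 2 5 3 7 4)(9 10)|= 18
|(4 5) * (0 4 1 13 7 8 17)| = 8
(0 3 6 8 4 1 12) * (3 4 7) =(0 4 1 12)(3 6 8 7) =[4, 12, 2, 6, 1, 5, 8, 3, 7, 9, 10, 11, 0]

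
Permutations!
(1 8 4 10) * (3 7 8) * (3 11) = (1 11 3 7 8 4 10) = [0, 11, 2, 7, 10, 5, 6, 8, 4, 9, 1, 3]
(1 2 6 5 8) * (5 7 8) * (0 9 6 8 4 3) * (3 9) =(0 3)(1 2 8)(4 9 6 7) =[3, 2, 8, 0, 9, 5, 7, 4, 1, 6]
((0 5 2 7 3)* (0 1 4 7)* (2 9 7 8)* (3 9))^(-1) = (0 2 8 4 1 3 5)(7 9)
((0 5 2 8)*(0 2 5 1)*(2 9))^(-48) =(9)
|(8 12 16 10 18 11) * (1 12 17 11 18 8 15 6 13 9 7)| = 12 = |(18)(1 12 16 10 8 17 11 15 6 13 9 7)|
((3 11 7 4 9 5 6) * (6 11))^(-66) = (4 7 11 5 9) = ((3 6)(4 9 5 11 7))^(-66)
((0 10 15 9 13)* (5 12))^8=(0 9 10 13 15)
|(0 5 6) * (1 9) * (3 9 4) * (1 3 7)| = |(0 5 6)(1 4 7)(3 9)| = 6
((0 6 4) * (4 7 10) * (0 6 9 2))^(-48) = (10)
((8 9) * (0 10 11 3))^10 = (0 11)(3 10)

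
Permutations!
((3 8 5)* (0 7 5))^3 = (0 3 7 8 5)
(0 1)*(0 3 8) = (0 1 3 8) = [1, 3, 2, 8, 4, 5, 6, 7, 0]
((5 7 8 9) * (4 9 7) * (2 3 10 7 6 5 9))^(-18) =((2 3 10 7 8 6 5 4))^(-18) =(2 5 8 10)(3 4 6 7)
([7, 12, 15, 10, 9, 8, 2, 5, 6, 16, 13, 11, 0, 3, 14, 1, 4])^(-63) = (16)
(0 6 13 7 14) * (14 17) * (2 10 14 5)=(0 6 13 7 17 5 2 10 14)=[6, 1, 10, 3, 4, 2, 13, 17, 8, 9, 14, 11, 12, 7, 0, 15, 16, 5]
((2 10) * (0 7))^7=(0 7)(2 10)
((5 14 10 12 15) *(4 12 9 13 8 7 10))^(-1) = (4 14 5 15 12)(7 8 13 9 10)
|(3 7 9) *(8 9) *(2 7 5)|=|(2 7 8 9 3 5)|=6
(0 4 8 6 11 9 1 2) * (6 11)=(0 4 8 11 9 1 2)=[4, 2, 0, 3, 8, 5, 6, 7, 11, 1, 10, 9]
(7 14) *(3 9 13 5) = [0, 1, 2, 9, 4, 3, 6, 14, 8, 13, 10, 11, 12, 5, 7] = (3 9 13 5)(7 14)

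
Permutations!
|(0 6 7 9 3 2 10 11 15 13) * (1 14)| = |(0 6 7 9 3 2 10 11 15 13)(1 14)| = 10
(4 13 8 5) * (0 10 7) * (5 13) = (0 10 7)(4 5)(8 13) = [10, 1, 2, 3, 5, 4, 6, 0, 13, 9, 7, 11, 12, 8]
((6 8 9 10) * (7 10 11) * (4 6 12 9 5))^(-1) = ((4 6 8 5)(7 10 12 9 11))^(-1) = (4 5 8 6)(7 11 9 12 10)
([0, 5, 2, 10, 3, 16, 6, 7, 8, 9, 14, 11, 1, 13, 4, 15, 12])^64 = (16)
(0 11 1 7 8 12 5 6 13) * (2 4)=(0 11 1 7 8 12 5 6 13)(2 4)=[11, 7, 4, 3, 2, 6, 13, 8, 12, 9, 10, 1, 5, 0]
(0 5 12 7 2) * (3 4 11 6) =[5, 1, 0, 4, 11, 12, 3, 2, 8, 9, 10, 6, 7] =(0 5 12 7 2)(3 4 11 6)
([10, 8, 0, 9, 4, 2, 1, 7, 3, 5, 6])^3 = [1, 9, 6, 2, 4, 10, 3, 7, 5, 0, 8]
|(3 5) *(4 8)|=2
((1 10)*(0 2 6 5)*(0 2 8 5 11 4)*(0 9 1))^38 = ((0 8 5 2 6 11 4 9 1 10))^38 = (0 1 4 6 5)(2 8 10 9 11)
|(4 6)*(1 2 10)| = |(1 2 10)(4 6)| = 6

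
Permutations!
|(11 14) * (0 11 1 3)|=5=|(0 11 14 1 3)|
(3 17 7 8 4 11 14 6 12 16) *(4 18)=(3 17 7 8 18 4 11 14 6 12 16)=[0, 1, 2, 17, 11, 5, 12, 8, 18, 9, 10, 14, 16, 13, 6, 15, 3, 7, 4]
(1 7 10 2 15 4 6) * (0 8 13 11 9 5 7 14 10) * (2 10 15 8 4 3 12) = (0 4 6 1 14 15 3 12 2 8 13 11 9 5 7) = [4, 14, 8, 12, 6, 7, 1, 0, 13, 5, 10, 9, 2, 11, 15, 3]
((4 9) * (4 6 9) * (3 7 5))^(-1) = ((3 7 5)(6 9))^(-1) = (3 5 7)(6 9)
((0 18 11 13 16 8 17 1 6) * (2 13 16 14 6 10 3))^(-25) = (0 18 11 16 8 17 1 10 3 2 13 14 6)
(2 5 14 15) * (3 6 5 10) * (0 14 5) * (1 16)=[14, 16, 10, 6, 4, 5, 0, 7, 8, 9, 3, 11, 12, 13, 15, 2, 1]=(0 14 15 2 10 3 6)(1 16)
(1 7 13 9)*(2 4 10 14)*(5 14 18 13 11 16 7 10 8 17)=(1 10 18 13 9)(2 4 8 17 5 14)(7 11 16)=[0, 10, 4, 3, 8, 14, 6, 11, 17, 1, 18, 16, 12, 9, 2, 15, 7, 5, 13]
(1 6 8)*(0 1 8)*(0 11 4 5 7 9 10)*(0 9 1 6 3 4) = (0 6 11)(1 3 4 5 7)(9 10) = [6, 3, 2, 4, 5, 7, 11, 1, 8, 10, 9, 0]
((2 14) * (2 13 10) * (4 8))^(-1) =(2 10 13 14)(4 8)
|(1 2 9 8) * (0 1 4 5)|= |(0 1 2 9 8 4 5)|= 7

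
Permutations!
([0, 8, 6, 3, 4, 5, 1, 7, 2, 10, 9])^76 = (10)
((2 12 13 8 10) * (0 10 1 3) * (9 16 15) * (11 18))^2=((0 10 2 12 13 8 1 3)(9 16 15)(11 18))^2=(18)(0 2 13 1)(3 10 12 8)(9 15 16)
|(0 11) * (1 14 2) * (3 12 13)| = |(0 11)(1 14 2)(3 12 13)| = 6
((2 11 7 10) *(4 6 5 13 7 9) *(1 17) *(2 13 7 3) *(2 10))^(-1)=((1 17)(2 11 9 4 6 5 7)(3 10 13))^(-1)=(1 17)(2 7 5 6 4 9 11)(3 13 10)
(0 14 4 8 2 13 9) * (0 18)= [14, 1, 13, 3, 8, 5, 6, 7, 2, 18, 10, 11, 12, 9, 4, 15, 16, 17, 0]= (0 14 4 8 2 13 9 18)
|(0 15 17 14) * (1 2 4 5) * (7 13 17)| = |(0 15 7 13 17 14)(1 2 4 5)| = 12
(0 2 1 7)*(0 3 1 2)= (1 7 3)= [0, 7, 2, 1, 4, 5, 6, 3]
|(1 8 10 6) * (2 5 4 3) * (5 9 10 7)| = 10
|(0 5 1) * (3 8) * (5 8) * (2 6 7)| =15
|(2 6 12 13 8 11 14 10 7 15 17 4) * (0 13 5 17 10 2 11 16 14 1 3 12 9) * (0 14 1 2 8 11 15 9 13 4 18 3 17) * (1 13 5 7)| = |(0 4 15 10 1 17 18 3 12 7 9 14 8 16 13 11 2 6 5)| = 19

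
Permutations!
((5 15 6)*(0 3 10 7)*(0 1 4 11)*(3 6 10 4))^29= ((0 6 5 15 10 7 1 3 4 11))^29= (0 11 4 3 1 7 10 15 5 6)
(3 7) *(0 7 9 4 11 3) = (0 7)(3 9 4 11) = [7, 1, 2, 9, 11, 5, 6, 0, 8, 4, 10, 3]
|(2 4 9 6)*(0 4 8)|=6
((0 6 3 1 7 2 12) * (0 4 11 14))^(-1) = ((0 6 3 1 7 2 12 4 11 14))^(-1) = (0 14 11 4 12 2 7 1 3 6)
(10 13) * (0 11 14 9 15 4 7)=(0 11 14 9 15 4 7)(10 13)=[11, 1, 2, 3, 7, 5, 6, 0, 8, 15, 13, 14, 12, 10, 9, 4]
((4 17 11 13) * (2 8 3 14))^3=(2 14 3 8)(4 13 11 17)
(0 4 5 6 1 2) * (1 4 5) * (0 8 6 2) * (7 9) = (0 5 2 8 6 4 1)(7 9) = [5, 0, 8, 3, 1, 2, 4, 9, 6, 7]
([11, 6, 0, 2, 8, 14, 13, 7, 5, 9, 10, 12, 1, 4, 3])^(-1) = [2, 12, 3, 14, 13, 8, 1, 7, 4, 9, 10, 0, 11, 6, 5]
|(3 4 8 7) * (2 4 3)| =|(2 4 8 7)| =4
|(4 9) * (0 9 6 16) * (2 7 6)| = 7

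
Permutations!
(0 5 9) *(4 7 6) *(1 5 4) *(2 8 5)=[4, 2, 8, 3, 7, 9, 1, 6, 5, 0]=(0 4 7 6 1 2 8 5 9)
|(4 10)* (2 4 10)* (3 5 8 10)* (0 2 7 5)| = |(0 2 4 7 5 8 10 3)| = 8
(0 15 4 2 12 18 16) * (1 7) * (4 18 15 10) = [10, 7, 12, 3, 2, 5, 6, 1, 8, 9, 4, 11, 15, 13, 14, 18, 0, 17, 16] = (0 10 4 2 12 15 18 16)(1 7)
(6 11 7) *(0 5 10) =(0 5 10)(6 11 7) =[5, 1, 2, 3, 4, 10, 11, 6, 8, 9, 0, 7]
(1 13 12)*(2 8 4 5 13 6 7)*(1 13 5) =(1 6 7 2 8 4)(12 13) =[0, 6, 8, 3, 1, 5, 7, 2, 4, 9, 10, 11, 13, 12]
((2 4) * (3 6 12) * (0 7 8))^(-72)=((0 7 8)(2 4)(3 6 12))^(-72)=(12)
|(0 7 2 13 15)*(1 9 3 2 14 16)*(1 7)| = |(0 1 9 3 2 13 15)(7 14 16)| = 21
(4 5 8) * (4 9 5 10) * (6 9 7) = (4 10)(5 8 7 6 9) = [0, 1, 2, 3, 10, 8, 9, 6, 7, 5, 4]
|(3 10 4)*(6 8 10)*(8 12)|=|(3 6 12 8 10 4)|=6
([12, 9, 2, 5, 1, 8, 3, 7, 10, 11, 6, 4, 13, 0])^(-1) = [13, 4, 2, 6, 11, 3, 10, 7, 5, 1, 8, 9, 0, 12]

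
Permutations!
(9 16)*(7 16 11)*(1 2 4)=[0, 2, 4, 3, 1, 5, 6, 16, 8, 11, 10, 7, 12, 13, 14, 15, 9]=(1 2 4)(7 16 9 11)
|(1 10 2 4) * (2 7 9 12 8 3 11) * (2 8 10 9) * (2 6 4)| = 21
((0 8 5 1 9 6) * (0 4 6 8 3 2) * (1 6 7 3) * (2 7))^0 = (9)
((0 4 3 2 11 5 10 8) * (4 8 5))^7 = ((0 8)(2 11 4 3)(5 10))^7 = (0 8)(2 3 4 11)(5 10)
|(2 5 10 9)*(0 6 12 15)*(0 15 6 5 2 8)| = |(15)(0 5 10 9 8)(6 12)| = 10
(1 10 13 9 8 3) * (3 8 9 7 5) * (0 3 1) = (0 3)(1 10 13 7 5) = [3, 10, 2, 0, 4, 1, 6, 5, 8, 9, 13, 11, 12, 7]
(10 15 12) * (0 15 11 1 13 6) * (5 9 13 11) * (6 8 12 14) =(0 15 14 6)(1 11)(5 9 13 8 12 10) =[15, 11, 2, 3, 4, 9, 0, 7, 12, 13, 5, 1, 10, 8, 6, 14]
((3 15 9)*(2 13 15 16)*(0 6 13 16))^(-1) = (0 3 9 15 13 6)(2 16)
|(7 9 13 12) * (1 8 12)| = 6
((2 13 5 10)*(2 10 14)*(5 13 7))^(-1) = ((2 7 5 14))^(-1) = (2 14 5 7)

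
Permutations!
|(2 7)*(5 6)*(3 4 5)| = 4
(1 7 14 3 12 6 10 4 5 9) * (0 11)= [11, 7, 2, 12, 5, 9, 10, 14, 8, 1, 4, 0, 6, 13, 3]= (0 11)(1 7 14 3 12 6 10 4 5 9)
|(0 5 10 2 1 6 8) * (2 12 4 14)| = 10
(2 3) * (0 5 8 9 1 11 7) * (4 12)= (0 5 8 9 1 11 7)(2 3)(4 12)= [5, 11, 3, 2, 12, 8, 6, 0, 9, 1, 10, 7, 4]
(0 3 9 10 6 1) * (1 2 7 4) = (0 3 9 10 6 2 7 4 1) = [3, 0, 7, 9, 1, 5, 2, 4, 8, 10, 6]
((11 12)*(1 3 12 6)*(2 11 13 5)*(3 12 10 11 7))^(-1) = (1 6 11 10 3 7 2 5 13 12)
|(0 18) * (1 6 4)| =|(0 18)(1 6 4)| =6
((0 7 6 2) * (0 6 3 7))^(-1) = ((2 6)(3 7))^(-1) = (2 6)(3 7)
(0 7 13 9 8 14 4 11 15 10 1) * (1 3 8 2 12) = (0 7 13 9 2 12 1)(3 8 14 4 11 15 10) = [7, 0, 12, 8, 11, 5, 6, 13, 14, 2, 3, 15, 1, 9, 4, 10]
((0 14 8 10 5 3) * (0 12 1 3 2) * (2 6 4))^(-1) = (0 2 4 6 5 10 8 14)(1 12 3)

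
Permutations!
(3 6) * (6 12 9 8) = (3 12 9 8 6) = [0, 1, 2, 12, 4, 5, 3, 7, 6, 8, 10, 11, 9]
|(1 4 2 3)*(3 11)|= |(1 4 2 11 3)|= 5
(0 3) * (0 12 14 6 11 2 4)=(0 3 12 14 6 11 2 4)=[3, 1, 4, 12, 0, 5, 11, 7, 8, 9, 10, 2, 14, 13, 6]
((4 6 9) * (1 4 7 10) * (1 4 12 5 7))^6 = (1 6 10 5)(4 7 12 9)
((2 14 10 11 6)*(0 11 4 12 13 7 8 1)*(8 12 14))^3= ((0 11 6 2 8 1)(4 14 10)(7 12 13))^3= (14)(0 2)(1 6)(8 11)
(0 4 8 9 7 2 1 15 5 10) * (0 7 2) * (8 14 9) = (0 4 14 9 2 1 15 5 10 7) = [4, 15, 1, 3, 14, 10, 6, 0, 8, 2, 7, 11, 12, 13, 9, 5]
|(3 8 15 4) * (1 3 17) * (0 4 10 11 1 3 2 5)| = 11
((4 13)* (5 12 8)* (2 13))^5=((2 13 4)(5 12 8))^5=(2 4 13)(5 8 12)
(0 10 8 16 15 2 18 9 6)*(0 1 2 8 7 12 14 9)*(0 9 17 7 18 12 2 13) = [10, 13, 12, 3, 4, 5, 1, 2, 16, 6, 18, 11, 14, 0, 17, 8, 15, 7, 9] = (0 10 18 9 6 1 13)(2 12 14 17 7)(8 16 15)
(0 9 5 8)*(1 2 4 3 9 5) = [5, 2, 4, 9, 3, 8, 6, 7, 0, 1] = (0 5 8)(1 2 4 3 9)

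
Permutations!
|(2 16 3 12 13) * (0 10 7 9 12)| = 9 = |(0 10 7 9 12 13 2 16 3)|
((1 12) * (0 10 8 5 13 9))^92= ((0 10 8 5 13 9)(1 12))^92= (0 8 13)(5 9 10)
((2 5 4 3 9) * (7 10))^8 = ((2 5 4 3 9)(7 10))^8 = (10)(2 3 5 9 4)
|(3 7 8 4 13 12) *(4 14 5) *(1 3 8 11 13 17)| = |(1 3 7 11 13 12 8 14 5 4 17)| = 11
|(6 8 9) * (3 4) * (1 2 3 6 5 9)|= 6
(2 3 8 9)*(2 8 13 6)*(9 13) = [0, 1, 3, 9, 4, 5, 2, 7, 13, 8, 10, 11, 12, 6] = (2 3 9 8 13 6)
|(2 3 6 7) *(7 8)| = |(2 3 6 8 7)| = 5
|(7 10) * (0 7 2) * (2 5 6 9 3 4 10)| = |(0 7 2)(3 4 10 5 6 9)| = 6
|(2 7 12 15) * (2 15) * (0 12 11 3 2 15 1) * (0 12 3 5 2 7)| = 6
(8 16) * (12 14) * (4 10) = [0, 1, 2, 3, 10, 5, 6, 7, 16, 9, 4, 11, 14, 13, 12, 15, 8] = (4 10)(8 16)(12 14)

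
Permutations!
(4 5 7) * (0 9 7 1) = [9, 0, 2, 3, 5, 1, 6, 4, 8, 7] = (0 9 7 4 5 1)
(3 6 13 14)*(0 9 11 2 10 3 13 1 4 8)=(0 9 11 2 10 3 6 1 4 8)(13 14)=[9, 4, 10, 6, 8, 5, 1, 7, 0, 11, 3, 2, 12, 14, 13]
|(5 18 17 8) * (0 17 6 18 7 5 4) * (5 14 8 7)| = |(0 17 7 14 8 4)(6 18)| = 6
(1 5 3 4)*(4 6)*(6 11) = (1 5 3 11 6 4) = [0, 5, 2, 11, 1, 3, 4, 7, 8, 9, 10, 6]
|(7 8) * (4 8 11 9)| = |(4 8 7 11 9)| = 5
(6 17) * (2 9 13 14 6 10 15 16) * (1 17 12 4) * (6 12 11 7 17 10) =(1 10 15 16 2 9 13 14 12 4)(6 11 7 17) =[0, 10, 9, 3, 1, 5, 11, 17, 8, 13, 15, 7, 4, 14, 12, 16, 2, 6]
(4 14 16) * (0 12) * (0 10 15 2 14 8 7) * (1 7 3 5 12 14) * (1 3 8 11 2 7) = (0 14 16 4 11 2 3 5 12 10 15 7) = [14, 1, 3, 5, 11, 12, 6, 0, 8, 9, 15, 2, 10, 13, 16, 7, 4]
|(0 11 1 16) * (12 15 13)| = |(0 11 1 16)(12 15 13)| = 12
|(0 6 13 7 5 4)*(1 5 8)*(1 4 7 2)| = |(0 6 13 2 1 5 7 8 4)| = 9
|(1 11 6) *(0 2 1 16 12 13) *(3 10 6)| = |(0 2 1 11 3 10 6 16 12 13)| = 10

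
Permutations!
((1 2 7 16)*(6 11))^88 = ((1 2 7 16)(6 11))^88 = (16)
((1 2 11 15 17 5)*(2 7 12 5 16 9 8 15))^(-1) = (1 5 12 7)(2 11)(8 9 16 17 15)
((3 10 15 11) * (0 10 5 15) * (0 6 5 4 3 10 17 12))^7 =(0 17 12)(3 4)(5 11 6 15 10)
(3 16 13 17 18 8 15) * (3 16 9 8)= (3 9 8 15 16 13 17 18)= [0, 1, 2, 9, 4, 5, 6, 7, 15, 8, 10, 11, 12, 17, 14, 16, 13, 18, 3]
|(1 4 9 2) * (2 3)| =5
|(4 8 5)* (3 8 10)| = |(3 8 5 4 10)| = 5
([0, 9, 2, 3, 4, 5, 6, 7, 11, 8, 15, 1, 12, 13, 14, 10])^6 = (15)(1 8)(9 11)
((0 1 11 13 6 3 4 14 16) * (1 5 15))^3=((0 5 15 1 11 13 6 3 4 14 16))^3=(0 1 6 14 5 11 3 16 15 13 4)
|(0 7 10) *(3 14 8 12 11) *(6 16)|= 30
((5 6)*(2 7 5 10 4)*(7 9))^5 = (2 10 5 9 4 6 7)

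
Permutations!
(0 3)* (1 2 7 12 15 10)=(0 3)(1 2 7 12 15 10)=[3, 2, 7, 0, 4, 5, 6, 12, 8, 9, 1, 11, 15, 13, 14, 10]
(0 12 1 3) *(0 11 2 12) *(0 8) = (0 8)(1 3 11 2 12) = [8, 3, 12, 11, 4, 5, 6, 7, 0, 9, 10, 2, 1]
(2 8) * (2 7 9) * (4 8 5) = (2 5 4 8 7 9) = [0, 1, 5, 3, 8, 4, 6, 9, 7, 2]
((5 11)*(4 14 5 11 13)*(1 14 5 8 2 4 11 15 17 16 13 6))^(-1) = (1 6 5 4 2 8 14)(11 13 16 17 15)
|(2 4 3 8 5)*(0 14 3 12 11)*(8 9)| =10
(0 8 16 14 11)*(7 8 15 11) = (0 15 11)(7 8 16 14) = [15, 1, 2, 3, 4, 5, 6, 8, 16, 9, 10, 0, 12, 13, 7, 11, 14]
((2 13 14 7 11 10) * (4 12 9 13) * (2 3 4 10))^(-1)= ((2 10 3 4 12 9 13 14 7 11))^(-1)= (2 11 7 14 13 9 12 4 3 10)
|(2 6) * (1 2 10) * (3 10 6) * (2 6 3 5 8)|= |(1 6 3 10)(2 5 8)|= 12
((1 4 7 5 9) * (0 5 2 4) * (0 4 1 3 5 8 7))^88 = (0 1 7)(2 8 4)(3 5 9)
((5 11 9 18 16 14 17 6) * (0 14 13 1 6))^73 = (0 14 17)(1 6 5 11 9 18 16 13)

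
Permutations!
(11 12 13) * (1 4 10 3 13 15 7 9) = (1 4 10 3 13 11 12 15 7 9) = [0, 4, 2, 13, 10, 5, 6, 9, 8, 1, 3, 12, 15, 11, 14, 7]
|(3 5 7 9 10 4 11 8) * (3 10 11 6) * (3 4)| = 14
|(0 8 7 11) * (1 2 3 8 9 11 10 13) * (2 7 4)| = 12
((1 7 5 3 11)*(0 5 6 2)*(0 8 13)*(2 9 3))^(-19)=(0 5 2 8 13)(1 11 3 9 6 7)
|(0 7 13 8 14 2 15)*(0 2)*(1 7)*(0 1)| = |(1 7 13 8 14)(2 15)| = 10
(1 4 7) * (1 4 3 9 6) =[0, 3, 2, 9, 7, 5, 1, 4, 8, 6] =(1 3 9 6)(4 7)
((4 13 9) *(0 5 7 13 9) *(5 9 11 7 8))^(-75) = (0 11)(4 13)(5 8)(7 9)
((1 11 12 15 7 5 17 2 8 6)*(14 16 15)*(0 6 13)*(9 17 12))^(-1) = ((0 6 1 11 9 17 2 8 13)(5 12 14 16 15 7))^(-1) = (0 13 8 2 17 9 11 1 6)(5 7 15 16 14 12)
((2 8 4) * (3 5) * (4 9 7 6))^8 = ((2 8 9 7 6 4)(3 5))^8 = (2 9 6)(4 8 7)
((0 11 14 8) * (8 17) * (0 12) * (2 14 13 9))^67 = (0 2 12 9 8 13 17 11 14)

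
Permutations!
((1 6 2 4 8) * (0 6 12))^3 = (0 4 12 2 1 6 8)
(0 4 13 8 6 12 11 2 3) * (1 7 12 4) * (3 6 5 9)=(0 1 7 12 11 2 6 4 13 8 5 9 3)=[1, 7, 6, 0, 13, 9, 4, 12, 5, 3, 10, 2, 11, 8]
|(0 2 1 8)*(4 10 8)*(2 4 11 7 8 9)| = 9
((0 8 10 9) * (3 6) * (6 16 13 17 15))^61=(0 8 10 9)(3 16 13 17 15 6)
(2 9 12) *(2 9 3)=(2 3)(9 12)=[0, 1, 3, 2, 4, 5, 6, 7, 8, 12, 10, 11, 9]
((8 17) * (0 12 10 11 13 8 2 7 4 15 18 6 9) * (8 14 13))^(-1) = ((0 12 10 11 8 17 2 7 4 15 18 6 9)(13 14))^(-1) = (0 9 6 18 15 4 7 2 17 8 11 10 12)(13 14)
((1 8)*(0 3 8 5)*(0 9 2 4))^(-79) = ((0 3 8 1 5 9 2 4))^(-79) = (0 3 8 1 5 9 2 4)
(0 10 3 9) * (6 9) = (0 10 3 6 9) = [10, 1, 2, 6, 4, 5, 9, 7, 8, 0, 3]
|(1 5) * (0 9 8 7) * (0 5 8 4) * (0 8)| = 7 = |(0 9 4 8 7 5 1)|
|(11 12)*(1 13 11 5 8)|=6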